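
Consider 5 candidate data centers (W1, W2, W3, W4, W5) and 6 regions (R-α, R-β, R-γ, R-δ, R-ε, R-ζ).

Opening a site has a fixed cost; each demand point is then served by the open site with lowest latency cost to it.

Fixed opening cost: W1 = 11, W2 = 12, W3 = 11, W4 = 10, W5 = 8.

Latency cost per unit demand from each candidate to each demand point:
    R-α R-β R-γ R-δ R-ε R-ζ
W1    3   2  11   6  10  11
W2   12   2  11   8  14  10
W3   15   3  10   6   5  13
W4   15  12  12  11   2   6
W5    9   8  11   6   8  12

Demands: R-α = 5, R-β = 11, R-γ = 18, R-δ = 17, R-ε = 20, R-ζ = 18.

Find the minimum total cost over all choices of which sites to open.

499

Open {W1, W3, W4}: assign each demand point to its cheapest open site.
  R-α→W1 5×3=15, R-β→W1 11×2=22, R-γ→W3 18×10=180, R-δ→W1 17×6=102, R-ε→W4 20×2=40, R-ζ→W4 18×6=108
  latency cost 467, fixed 32 → total 499.
Compare {W1, W4}: latency cost 485 + fixed 21 = 506.
Compare {W1, W3, W4, W5}: latency cost 467 + fixed 40 = 507.
Compare {W1, W2, W3, W4}: latency cost 467 + fixed 44 = 511.
All other subsets cost ≥ 506. Minimum total cost: 499.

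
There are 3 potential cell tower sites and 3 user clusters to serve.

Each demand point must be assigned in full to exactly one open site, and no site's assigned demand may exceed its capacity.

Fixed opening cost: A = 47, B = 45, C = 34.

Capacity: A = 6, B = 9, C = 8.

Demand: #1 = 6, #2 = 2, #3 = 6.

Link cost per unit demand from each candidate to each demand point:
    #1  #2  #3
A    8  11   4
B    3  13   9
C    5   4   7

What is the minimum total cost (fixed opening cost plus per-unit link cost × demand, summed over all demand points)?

143

Open {A, C}; cheapest assignment that respects the capacities:
  A (cap 6, load 6): #3 — cost 6×4 = 24
  C (cap 8, load 8): #1, #2 — cost 6×5 + 2×4 = 38
  Shipping 62, fixed 81 → total 143.
  Any other capacity-feasible assignment to {A, C} ships for at least 62.
Compare {B, C}: its best feasible assignment gives total 147.
Compare {A, B}: its best feasible assignment gives total 160.
Every other set of open sites that can feasibly serve all demand totals ≥ 147 even under its best assignment. Minimum: 143.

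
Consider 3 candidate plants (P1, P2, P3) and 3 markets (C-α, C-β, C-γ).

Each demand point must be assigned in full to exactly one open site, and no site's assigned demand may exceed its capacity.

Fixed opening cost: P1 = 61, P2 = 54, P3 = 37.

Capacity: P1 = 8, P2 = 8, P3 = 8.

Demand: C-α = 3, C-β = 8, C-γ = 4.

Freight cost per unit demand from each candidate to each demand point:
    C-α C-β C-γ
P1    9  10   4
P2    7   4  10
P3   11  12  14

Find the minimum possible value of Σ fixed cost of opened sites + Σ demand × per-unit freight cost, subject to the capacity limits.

190

Open {P1, P2}; cheapest assignment that respects the capacities:
  P1 (cap 8, load 7): C-α, C-γ — cost 3×9 + 4×4 = 43
  P2 (cap 8, load 8): C-β — cost 8×4 = 32
  Shipping 75, fixed 115 → total 190.
  Any other capacity-feasible assignment to {P1, P2} ships for at least 75.
Compare {P2, P3}: its best feasible assignment gives total 212.
Compare {P1, P2, P3}: its best feasible assignment gives total 227.
Every other set of open sites that can feasibly serve all demand totals ≥ 212 even under its best assignment. Minimum: 190.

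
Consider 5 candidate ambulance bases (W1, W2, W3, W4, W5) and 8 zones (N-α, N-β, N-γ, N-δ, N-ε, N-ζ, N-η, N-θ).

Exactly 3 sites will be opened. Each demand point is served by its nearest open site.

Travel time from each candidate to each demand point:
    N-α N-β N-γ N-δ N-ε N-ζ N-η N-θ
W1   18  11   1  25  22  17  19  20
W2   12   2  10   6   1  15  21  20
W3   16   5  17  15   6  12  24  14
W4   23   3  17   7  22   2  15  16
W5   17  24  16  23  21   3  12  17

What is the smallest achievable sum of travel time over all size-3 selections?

Open {W1, W2, W5}.
  N-α→W2 12, N-β→W2 2, N-γ→W1 1, N-δ→W2 6, N-ε→W2 1, N-ζ→W5 3, N-η→W5 12, N-θ→W5 17  ⇒ total 54.
Compare {W1, W2, W4}: total 55.
Compare {W2, W3, W5}: total 60.
No size-3 selection does better; minimum is 54.

54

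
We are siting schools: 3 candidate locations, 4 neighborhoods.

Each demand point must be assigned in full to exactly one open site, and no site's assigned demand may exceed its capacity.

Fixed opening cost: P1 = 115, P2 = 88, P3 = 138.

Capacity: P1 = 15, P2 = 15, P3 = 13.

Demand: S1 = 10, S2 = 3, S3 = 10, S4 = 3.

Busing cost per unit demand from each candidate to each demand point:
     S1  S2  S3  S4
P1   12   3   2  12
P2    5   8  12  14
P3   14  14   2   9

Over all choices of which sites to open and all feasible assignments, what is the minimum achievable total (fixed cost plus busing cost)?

324

Open {P1, P2}; cheapest assignment that respects the capacities:
  P1 (cap 15, load 13): S2, S3 — cost 3×3 + 10×2 = 29
  P2 (cap 15, load 13): S1, S4 — cost 10×5 + 3×14 = 92
  Shipping 121, fixed 203 → total 324.
  Any other capacity-feasible assignment to {P1, P2} ships for at least 121.
Compare {P2, P3}: its best feasible assignment gives total 347.
Compare {P1, P3}: its best feasible assignment gives total 429.
Every other set of open sites that can feasibly serve all demand totals ≥ 347 even under its best assignment. Minimum: 324.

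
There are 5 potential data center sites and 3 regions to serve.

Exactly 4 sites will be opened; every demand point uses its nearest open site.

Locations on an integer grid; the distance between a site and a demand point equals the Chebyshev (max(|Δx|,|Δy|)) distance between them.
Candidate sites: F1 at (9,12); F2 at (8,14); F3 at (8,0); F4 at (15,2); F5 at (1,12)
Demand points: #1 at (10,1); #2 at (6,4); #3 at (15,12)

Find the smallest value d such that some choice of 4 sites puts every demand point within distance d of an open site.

6

Open {F1, F2, F3, F4}.
  Farthest demand point is #3 at distance 6 (to F1); all others are ≤ 6.
With {F1, F2, F3, F5} the worst case is 6.
With {F1, F3, F4, F5} the worst case is 6.
No size-4 selection achieves below 6.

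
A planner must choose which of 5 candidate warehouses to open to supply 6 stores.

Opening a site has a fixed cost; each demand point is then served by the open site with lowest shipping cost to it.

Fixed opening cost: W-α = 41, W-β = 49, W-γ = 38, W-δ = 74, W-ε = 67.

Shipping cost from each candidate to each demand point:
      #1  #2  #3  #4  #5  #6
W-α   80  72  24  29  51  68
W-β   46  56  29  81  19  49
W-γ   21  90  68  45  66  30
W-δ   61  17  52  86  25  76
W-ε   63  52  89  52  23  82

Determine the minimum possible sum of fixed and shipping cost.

Open {W-β, W-γ}: assign each demand point to its cheapest open site.
  #1→W-γ 21, #2→W-β 56, #3→W-β 29, #4→W-γ 45, #5→W-β 19, #6→W-γ 30
  shipping cost 200, fixed 87 → total 287.
Compare {W-α, W-γ, W-δ}: shipping cost 146 + fixed 153 = 299.
Compare {W-γ, W-δ}: shipping cost 190 + fixed 112 = 302.
Compare {W-α, W-γ}: shipping cost 227 + fixed 79 = 306.
All other subsets cost ≥ 299. Minimum total cost: 287.

287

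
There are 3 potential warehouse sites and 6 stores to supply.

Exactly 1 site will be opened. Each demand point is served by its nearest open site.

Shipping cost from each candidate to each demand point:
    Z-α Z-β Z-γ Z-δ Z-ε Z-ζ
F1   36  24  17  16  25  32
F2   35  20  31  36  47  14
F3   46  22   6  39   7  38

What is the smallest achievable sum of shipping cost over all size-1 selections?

Open {F1}.
  Z-α→F1 36, Z-β→F1 24, Z-γ→F1 17, Z-δ→F1 16, Z-ε→F1 25, Z-ζ→F1 32  ⇒ total 150.
Compare {F3}: total 158.
Compare {F2}: total 183.

150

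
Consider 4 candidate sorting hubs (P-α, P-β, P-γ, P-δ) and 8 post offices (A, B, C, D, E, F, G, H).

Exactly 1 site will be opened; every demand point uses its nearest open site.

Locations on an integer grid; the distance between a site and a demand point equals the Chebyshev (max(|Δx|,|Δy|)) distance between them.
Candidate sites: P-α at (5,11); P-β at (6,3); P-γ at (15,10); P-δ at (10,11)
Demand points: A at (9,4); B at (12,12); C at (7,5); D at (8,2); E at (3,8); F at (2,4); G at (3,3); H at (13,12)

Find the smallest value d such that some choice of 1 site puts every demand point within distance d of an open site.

Open {P-α}.
  Farthest demand point is D at distance 9 (to P-α); all others are ≤ 9.
With {P-β} the worst case is 9.
With {P-δ} the worst case is 9.
No size-1 selection achieves below 9.

9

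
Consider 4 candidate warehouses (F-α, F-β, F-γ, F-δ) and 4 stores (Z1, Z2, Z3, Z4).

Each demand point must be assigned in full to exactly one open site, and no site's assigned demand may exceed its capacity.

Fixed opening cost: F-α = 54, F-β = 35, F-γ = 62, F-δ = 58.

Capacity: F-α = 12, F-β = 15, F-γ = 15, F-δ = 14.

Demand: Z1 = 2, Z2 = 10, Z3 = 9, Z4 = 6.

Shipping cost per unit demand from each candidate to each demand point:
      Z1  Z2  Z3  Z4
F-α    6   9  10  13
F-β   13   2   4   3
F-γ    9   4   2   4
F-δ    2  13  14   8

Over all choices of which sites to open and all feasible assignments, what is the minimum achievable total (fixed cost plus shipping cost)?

Open {F-β, F-γ}; cheapest assignment that respects the capacities:
  F-β (cap 15, load 12): Z1, Z2 — cost 2×13 + 10×2 = 46
  F-γ (cap 15, load 15): Z3, Z4 — cost 9×2 + 6×4 = 42
  Shipping 88, fixed 97 → total 185.
  Any other capacity-feasible assignment to {F-β, F-γ} ships for at least 88.
Compare {F-β, F-γ, F-δ}: its best feasible assignment gives total 221.
Compare {F-α, F-β, F-γ}: its best feasible assignment gives total 225.
Every other set of open sites that can feasibly serve all demand totals ≥ 221 even under its best assignment. Minimum: 185.

185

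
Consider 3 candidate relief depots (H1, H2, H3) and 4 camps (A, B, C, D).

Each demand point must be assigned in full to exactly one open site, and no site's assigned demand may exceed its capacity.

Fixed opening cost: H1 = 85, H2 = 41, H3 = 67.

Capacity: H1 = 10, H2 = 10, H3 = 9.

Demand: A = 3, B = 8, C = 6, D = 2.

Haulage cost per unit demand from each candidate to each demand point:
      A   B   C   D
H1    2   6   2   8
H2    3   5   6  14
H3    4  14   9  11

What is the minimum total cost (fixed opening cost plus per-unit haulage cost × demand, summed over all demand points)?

Open {H1, H2}; cheapest assignment that respects the capacities:
  H1 (cap 10, load 9): A, C — cost 3×2 + 6×2 = 18
  H2 (cap 10, load 10): B, D — cost 8×5 + 2×14 = 68
  Shipping 86, fixed 126 → total 212.
  Any other capacity-feasible assignment to {H1, H2} ships for at least 86.
Compare {H2, H3}: its best feasible assignment gives total 242.
Compare {H1, H2, H3}: its best feasible assignment gives total 273.
Every other set of open sites that can feasibly serve all demand totals ≥ 242 even under its best assignment. Minimum: 212.

212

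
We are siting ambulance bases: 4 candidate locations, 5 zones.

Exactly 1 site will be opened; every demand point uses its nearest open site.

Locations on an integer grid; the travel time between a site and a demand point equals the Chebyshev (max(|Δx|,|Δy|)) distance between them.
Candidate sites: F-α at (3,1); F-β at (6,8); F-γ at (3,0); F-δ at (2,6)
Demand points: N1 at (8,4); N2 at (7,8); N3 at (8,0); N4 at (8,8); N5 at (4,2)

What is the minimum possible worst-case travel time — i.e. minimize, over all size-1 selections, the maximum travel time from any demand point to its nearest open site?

Open {F-δ}.
  Farthest demand point is N1 at travel time 6 (to F-δ); all others are ≤ 6.
With {F-α} the worst case is 7.
With {F-β} the worst case is 8.
No size-1 selection achieves below 6.

6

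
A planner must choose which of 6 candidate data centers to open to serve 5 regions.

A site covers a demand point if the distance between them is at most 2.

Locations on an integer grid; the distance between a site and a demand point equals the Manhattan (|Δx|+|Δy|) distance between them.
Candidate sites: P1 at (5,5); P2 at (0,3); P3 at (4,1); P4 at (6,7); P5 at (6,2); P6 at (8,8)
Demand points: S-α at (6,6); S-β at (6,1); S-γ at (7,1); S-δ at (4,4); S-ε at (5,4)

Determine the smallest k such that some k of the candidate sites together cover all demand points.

2

Coverage sets (demand points within 2 of each site):
  P1: {S-α, S-δ, S-ε}
  P2: {}
  P3: {S-β}
  P4: {S-α}
  P5: {S-β, S-γ}
  P6: {}
No single site covers all 5 demand points.
But {P1, P5} covers everything, so the minimum is 2.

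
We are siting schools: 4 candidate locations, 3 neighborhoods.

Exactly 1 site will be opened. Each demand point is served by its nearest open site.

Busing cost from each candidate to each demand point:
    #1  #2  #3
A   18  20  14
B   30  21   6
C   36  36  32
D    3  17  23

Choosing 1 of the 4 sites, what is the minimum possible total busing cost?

43

Open {D}.
  #1→D 3, #2→D 17, #3→D 23  ⇒ total 43.
Compare {A}: total 52.
Compare {B}: total 57.
No size-1 selection does better; minimum is 43.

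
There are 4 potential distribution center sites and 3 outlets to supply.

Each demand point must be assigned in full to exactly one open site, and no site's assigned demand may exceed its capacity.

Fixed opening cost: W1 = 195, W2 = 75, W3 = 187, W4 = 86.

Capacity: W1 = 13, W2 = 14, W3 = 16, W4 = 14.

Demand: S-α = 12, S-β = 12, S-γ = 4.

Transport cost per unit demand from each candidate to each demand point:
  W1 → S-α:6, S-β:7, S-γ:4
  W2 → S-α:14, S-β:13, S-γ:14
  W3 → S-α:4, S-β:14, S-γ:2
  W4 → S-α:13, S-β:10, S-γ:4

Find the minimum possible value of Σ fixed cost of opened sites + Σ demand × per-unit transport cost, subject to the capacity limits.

449

Open {W3, W4}; cheapest assignment that respects the capacities:
  W3 (cap 16, load 16): S-α, S-γ — cost 12×4 + 4×2 = 56
  W4 (cap 14, load 12): S-β — cost 12×10 = 120
  Shipping 176, fixed 273 → total 449.
  Any other capacity-feasible assignment to {W3, W4} ships for at least 176.
Compare {W2, W3}: its best feasible assignment gives total 474.
Compare {W1, W3}: its best feasible assignment gives total 522.
Every other set of open sites that can feasibly serve all demand totals ≥ 474 even under its best assignment. Minimum: 449.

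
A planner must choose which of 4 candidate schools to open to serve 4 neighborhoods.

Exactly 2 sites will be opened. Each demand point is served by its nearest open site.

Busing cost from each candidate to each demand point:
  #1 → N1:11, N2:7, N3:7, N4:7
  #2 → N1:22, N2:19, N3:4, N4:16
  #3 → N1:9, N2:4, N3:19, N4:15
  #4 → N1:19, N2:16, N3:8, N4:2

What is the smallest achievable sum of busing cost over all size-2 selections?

23

Open {#3, #4}.
  N1→#3 9, N2→#3 4, N3→#4 8, N4→#4 2  ⇒ total 23.
Compare {#1, #3}: total 27.
Compare {#1, #4}: total 27.
No size-2 selection does better; minimum is 23.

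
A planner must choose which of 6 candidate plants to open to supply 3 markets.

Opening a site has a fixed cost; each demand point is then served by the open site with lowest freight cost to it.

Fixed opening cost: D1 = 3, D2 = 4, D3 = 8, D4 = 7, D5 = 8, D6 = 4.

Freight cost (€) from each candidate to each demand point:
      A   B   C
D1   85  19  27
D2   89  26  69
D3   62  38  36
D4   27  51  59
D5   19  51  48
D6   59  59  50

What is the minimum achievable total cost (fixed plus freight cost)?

76

Open {D1, D5}: assign each demand point to its cheapest open site.
  A→D5 19, B→D1 19, C→D1 27
  freight cost 65, fixed 11 → total 76.
Compare {D1, D2, D5}: freight cost 65 + fixed 15 = 80.
Compare {D1, D5, D6}: freight cost 65 + fixed 15 = 80.
Compare {D1, D4}: freight cost 73 + fixed 10 = 83.
All other subsets cost ≥ 80. Minimum total cost: 76.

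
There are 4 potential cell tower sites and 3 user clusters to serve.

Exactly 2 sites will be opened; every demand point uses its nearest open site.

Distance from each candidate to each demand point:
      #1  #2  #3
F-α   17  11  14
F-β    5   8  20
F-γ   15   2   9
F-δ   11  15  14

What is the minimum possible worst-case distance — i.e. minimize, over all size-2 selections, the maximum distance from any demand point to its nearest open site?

Open {F-β, F-γ}.
  Farthest demand point is #3 at distance 9 (to F-γ); all others are ≤ 9.
With {F-γ, F-δ} the worst case is 11.
With {F-α, F-β} the worst case is 14.
No size-2 selection achieves below 9.

9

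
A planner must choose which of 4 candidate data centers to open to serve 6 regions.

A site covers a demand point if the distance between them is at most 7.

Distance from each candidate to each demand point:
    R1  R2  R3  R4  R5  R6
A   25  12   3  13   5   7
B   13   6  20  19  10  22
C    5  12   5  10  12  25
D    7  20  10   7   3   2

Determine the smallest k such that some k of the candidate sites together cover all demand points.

Coverage sets (demand points within 7 of each site):
  A: {R3, R5, R6}
  B: {R2}
  C: {R1, R3}
  D: {R1, R4, R5, R6}
No 2 sites suffice: every size-2 union leaves at least one demand point uncovered.
But {A, B, D} covers everything, so the minimum is 3.

3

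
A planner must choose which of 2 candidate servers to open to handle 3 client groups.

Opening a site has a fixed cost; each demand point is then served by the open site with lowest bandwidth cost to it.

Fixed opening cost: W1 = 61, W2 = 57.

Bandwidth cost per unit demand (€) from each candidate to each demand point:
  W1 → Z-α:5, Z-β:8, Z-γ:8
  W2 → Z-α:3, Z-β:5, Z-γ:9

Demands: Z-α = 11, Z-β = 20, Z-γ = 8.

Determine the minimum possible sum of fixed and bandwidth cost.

262

Open {W2}: assign each demand point to its cheapest open site.
  Z-α→W2 11×3=33, Z-β→W2 20×5=100, Z-γ→W2 8×9=72
  bandwidth cost 205, fixed 57 → total 262.
Compare {W1, W2}: bandwidth cost 197 + fixed 118 = 315.
Compare {W1}: bandwidth cost 279 + fixed 61 = 340.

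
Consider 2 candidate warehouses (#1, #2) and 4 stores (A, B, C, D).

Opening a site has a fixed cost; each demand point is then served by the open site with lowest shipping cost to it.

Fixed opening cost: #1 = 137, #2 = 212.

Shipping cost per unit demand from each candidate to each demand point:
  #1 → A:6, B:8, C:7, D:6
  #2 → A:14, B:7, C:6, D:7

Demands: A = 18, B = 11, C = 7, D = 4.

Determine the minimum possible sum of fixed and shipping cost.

Open {#1}: assign each demand point to its cheapest open site.
  A→#1 18×6=108, B→#1 11×8=88, C→#1 7×7=49, D→#1 4×6=24
  shipping cost 269, fixed 137 → total 406.
Compare {#1, #2}: shipping cost 251 + fixed 349 = 600.
Compare {#2}: shipping cost 399 + fixed 212 = 611.

406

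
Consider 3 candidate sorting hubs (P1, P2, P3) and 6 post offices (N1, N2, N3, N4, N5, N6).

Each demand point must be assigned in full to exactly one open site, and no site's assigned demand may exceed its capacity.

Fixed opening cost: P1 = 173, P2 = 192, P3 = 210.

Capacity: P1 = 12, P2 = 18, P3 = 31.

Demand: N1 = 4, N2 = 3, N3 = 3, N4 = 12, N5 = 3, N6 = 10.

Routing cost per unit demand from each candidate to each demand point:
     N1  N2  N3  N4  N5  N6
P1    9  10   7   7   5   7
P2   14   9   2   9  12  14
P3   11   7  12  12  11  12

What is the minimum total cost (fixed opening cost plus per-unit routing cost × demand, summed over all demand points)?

Open {P1, P3}; cheapest assignment that respects the capacities:
  P1 (cap 12, load 12): N4 — cost 12×7 = 84
  P3 (cap 31, load 23): N1, N2, N3, N5, N6 — cost 4×11 + 3×7 + 3×12 + 3×11 + 10×12 = 254
  Shipping 338, fixed 383 → total 721.
  Any other capacity-feasible assignment to {P1, P3} ships for at least 338.
Compare {P2, P3}: its best feasible assignment gives total 734.
Compare {P1, P2, P3}: its best feasible assignment gives total 857.
Every other set of open sites that can feasibly serve all demand totals ≥ 734 even under its best assignment. Minimum: 721.

721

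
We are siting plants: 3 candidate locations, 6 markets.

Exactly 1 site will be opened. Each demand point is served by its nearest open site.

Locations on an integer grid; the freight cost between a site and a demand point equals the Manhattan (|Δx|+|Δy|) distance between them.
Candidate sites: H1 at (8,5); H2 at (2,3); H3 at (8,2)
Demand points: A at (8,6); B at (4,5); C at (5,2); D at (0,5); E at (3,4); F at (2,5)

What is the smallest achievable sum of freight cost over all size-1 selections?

25

Open {H2}.
  A→H2 9, B→H2 4, C→H2 4, D→H2 4, E→H2 2, F→H2 2  ⇒ total 25.
Compare {H1}: total 31.
Compare {H3}: total 41.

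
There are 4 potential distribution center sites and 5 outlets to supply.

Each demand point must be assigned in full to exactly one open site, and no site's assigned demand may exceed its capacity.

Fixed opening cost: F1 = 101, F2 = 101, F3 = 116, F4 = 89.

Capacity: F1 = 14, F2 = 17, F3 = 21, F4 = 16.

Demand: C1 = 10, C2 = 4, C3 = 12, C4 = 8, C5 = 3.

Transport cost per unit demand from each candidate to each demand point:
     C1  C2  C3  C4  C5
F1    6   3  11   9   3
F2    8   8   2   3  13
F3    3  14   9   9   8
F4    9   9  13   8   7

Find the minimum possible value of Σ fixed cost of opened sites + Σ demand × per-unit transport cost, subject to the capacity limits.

399

Open {F2, F3}; cheapest assignment that respects the capacities:
  F2 (cap 17, load 16): C2, C3 — cost 4×8 + 12×2 = 56
  F3 (cap 21, load 21): C1, C4, C5 — cost 10×3 + 8×9 + 3×8 = 126
  Shipping 182, fixed 217 → total 399.
  Any other capacity-feasible assignment to {F2, F3} ships for at least 182.
Compare {F1, F2, F3}: its best feasible assignment gives total 465.
Compare {F1, F2, F4}: its best feasible assignment gives total 472.
Every other set of open sites that can feasibly serve all demand totals ≥ 465 even under its best assignment. Minimum: 399.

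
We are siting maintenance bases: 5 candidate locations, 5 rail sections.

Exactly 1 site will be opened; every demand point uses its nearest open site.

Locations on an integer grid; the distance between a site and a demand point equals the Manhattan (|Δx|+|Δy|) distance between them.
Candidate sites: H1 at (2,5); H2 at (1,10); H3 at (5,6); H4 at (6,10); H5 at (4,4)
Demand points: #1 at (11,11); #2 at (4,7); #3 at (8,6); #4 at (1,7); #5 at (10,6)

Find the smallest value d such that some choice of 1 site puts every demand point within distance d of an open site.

Open {H4}.
  Farthest demand point is #4 at distance 8 (to H4); all others are ≤ 8.
With {H3} the worst case is 11.
With {H2} the worst case is 13.
No size-1 selection achieves below 8.

8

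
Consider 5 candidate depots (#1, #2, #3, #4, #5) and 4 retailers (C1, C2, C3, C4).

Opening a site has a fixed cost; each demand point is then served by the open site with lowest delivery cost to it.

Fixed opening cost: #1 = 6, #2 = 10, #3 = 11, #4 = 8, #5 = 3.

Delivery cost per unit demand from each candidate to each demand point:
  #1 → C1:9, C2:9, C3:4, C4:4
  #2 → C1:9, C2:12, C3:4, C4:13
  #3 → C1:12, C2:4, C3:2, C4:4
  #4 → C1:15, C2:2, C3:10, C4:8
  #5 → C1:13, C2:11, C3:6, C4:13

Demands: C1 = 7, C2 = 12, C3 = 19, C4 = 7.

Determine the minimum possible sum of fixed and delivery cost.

Open {#1, #3, #4}: assign each demand point to its cheapest open site.
  C1→#1 7×9=63, C2→#4 12×2=24, C3→#3 19×2=38, C4→#1 7×4=28
  delivery cost 153, fixed 25 → total 178.
Compare {#1, #3, #4, #5}: delivery cost 153 + fixed 28 = 181.
Compare {#2, #3, #4}: delivery cost 153 + fixed 29 = 182.
Compare {#2, #3, #4, #5}: delivery cost 153 + fixed 32 = 185.
All other subsets cost ≥ 181. Minimum total cost: 178.

178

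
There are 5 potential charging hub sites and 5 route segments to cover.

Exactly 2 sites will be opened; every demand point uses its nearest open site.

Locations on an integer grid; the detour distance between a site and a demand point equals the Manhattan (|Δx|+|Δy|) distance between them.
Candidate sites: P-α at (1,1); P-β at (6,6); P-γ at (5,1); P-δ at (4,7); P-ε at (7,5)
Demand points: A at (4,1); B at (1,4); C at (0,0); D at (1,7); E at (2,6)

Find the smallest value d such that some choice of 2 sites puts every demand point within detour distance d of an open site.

Open {P-α, P-δ}.
  Farthest demand point is A at detour distance 3 (to P-α); all others are ≤ 3.
With {P-α, P-β} the worst case is 6.
With {P-α, P-γ} the worst case is 6.
No size-2 selection achieves below 3.

3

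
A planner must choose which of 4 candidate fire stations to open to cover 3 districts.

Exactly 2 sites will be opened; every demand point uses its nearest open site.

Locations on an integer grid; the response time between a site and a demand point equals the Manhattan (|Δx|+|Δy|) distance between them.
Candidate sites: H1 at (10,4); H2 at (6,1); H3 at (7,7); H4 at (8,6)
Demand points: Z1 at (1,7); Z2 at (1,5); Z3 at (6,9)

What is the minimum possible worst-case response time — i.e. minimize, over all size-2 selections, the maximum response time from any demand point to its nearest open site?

Open {H1, H3}.
  Farthest demand point is Z2 at response time 8 (to H3); all others are ≤ 8.
With {H1, H4} the worst case is 8.
With {H2, H3} the worst case is 8.
No size-2 selection achieves below 8.

8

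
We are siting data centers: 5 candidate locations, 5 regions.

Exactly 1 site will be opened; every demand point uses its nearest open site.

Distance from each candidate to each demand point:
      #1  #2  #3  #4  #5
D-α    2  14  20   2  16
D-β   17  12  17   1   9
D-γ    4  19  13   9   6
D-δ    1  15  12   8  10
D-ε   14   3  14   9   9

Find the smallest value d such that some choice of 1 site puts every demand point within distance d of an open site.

Open {D-ε}.
  Farthest demand point is #1 at distance 14 (to D-ε); all others are ≤ 14.
With {D-δ} the worst case is 15.
With {D-β} the worst case is 17.
No size-1 selection achieves below 14.

14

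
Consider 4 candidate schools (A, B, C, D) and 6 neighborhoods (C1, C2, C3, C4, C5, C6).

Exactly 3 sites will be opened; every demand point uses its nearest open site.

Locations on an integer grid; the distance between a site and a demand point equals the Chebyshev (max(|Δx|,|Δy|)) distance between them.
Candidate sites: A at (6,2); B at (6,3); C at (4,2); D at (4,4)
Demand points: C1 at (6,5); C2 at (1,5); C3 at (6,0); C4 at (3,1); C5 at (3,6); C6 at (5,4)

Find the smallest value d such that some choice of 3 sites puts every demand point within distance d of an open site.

3

Open {A, B, C}.
  Farthest demand point is C2 at distance 3 (to C); all others are ≤ 3.
With {A, B, D} the worst case is 3.
With {A, C, D} the worst case is 3.
No size-3 selection achieves below 3.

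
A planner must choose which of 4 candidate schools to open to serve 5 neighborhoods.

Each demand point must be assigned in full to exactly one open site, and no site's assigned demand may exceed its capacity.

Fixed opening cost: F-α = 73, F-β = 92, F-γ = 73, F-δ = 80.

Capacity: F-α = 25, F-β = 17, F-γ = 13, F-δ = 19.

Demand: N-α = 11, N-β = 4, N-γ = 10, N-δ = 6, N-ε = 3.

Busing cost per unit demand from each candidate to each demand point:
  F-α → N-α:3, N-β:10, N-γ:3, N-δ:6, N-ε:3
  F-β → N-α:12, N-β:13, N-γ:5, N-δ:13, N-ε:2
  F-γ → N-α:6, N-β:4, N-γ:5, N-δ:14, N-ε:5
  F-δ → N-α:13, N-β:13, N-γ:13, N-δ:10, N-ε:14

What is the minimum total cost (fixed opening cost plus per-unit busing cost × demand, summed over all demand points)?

Open {F-α, F-γ}; cheapest assignment that respects the capacities:
  F-α (cap 25, load 24): N-α, N-β, N-δ, N-ε — cost 11×3 + 4×10 + 6×6 + 3×3 = 118
  F-γ (cap 13, load 10): N-γ — cost 10×5 = 50
  Shipping 168, fixed 146 → total 314.
  Any other capacity-feasible assignment to {F-α, F-γ} ships for at least 168.
Compare {F-α, F-β}: its best feasible assignment gives total 330.
Compare {F-α, F-δ}: its best feasible assignment gives total 337.
Every other set of open sites that can feasibly serve all demand totals ≥ 330 even under its best assignment. Minimum: 314.

314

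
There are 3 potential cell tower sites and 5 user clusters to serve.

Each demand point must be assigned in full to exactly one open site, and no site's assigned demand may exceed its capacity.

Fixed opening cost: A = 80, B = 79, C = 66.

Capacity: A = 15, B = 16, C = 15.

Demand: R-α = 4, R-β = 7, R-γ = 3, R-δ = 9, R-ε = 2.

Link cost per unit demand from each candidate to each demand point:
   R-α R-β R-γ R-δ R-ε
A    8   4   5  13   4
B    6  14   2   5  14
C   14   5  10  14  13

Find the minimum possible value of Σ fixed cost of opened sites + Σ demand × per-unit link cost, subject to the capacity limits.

Open {A, B}; cheapest assignment that respects the capacities:
  A (cap 15, load 9): R-β, R-ε — cost 7×4 + 2×4 = 36
  B (cap 16, load 16): R-α, R-γ, R-δ — cost 4×6 + 3×2 + 9×5 = 75
  Shipping 111, fixed 159 → total 270.
  Any other capacity-feasible assignment to {A, B} ships for at least 111.
Compare {B, C}: its best feasible assignment gives total 281.
Compare {A, B, C}: its best feasible assignment gives total 336.
Every other set of open sites that can feasibly serve all demand totals ≥ 281 even under its best assignment. Minimum: 270.

270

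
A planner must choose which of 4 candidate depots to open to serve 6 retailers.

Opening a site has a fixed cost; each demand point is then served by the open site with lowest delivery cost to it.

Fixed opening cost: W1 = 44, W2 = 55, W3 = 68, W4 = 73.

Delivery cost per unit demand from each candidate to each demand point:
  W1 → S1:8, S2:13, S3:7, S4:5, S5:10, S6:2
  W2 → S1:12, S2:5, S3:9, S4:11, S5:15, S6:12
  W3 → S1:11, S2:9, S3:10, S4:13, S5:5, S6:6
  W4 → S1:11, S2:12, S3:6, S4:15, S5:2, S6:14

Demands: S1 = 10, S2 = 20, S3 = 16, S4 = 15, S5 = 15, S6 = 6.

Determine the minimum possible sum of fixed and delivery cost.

Open {W1, W2, W4}: assign each demand point to its cheapest open site.
  S1→W1 10×8=80, S2→W2 20×5=100, S3→W4 16×6=96, S4→W1 15×5=75, S5→W4 15×2=30, S6→W1 6×2=12
  delivery cost 393, fixed 172 → total 565.
Compare {W1, W2, W3}: delivery cost 454 + fixed 167 = 621.
Compare {W1, W2}: delivery cost 529 + fixed 99 = 628.
Compare {W1, W2, W3, W4}: delivery cost 393 + fixed 240 = 633.
All other subsets cost ≥ 621. Minimum total cost: 565.

565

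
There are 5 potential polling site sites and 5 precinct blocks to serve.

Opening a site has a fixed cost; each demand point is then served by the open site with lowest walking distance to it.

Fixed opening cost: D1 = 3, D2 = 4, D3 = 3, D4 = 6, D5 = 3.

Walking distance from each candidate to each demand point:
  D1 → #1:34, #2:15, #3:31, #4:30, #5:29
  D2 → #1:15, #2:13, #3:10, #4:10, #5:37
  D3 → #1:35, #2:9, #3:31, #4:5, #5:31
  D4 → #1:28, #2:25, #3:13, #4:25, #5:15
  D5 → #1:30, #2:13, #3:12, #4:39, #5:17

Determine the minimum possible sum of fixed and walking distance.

Open {D2, D3, D5}: assign each demand point to its cheapest open site.
  #1→D2 15, #2→D3 9, #3→D2 10, #4→D3 5, #5→D5 17
  walking distance 56, fixed 10 → total 66.
Compare {D2, D3, D4}: walking distance 54 + fixed 13 = 67.
Compare {D1, D2, D3, D5}: walking distance 56 + fixed 13 = 69.
Compare {D1, D2, D3, D4}: walking distance 54 + fixed 16 = 70.
All other subsets cost ≥ 67. Minimum total cost: 66.

66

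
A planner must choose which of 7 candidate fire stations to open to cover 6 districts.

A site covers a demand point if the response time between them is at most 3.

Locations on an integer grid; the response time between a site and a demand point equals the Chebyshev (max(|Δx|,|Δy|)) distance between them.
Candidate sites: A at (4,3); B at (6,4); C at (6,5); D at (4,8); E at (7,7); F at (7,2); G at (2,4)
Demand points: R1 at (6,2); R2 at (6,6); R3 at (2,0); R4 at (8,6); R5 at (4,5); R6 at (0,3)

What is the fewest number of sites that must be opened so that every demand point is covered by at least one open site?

3

Coverage sets (demand points within 3 of each site):
  A: {R1, R2, R3, R5}
  B: {R1, R2, R4, R5}
  C: {R1, R2, R4, R5}
  D: {R2, R5}
  E: {R2, R4, R5}
  F: {R1, R5}
  G: {R5, R6}
No 2 sites suffice: every size-2 union leaves at least one demand point uncovered.
But {A, B, G} covers everything, so the minimum is 3.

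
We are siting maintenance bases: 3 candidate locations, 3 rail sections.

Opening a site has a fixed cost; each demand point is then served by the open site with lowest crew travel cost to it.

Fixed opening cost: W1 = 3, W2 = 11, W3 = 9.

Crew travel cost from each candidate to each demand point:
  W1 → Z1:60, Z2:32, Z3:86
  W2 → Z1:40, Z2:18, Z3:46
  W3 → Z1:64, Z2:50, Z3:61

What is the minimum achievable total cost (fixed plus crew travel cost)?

Open {W2}: assign each demand point to its cheapest open site.
  Z1→W2 40, Z2→W2 18, Z3→W2 46
  crew travel cost 104, fixed 11 → total 115.
Compare {W1, W2}: crew travel cost 104 + fixed 14 = 118.
Compare {W2, W3}: crew travel cost 104 + fixed 20 = 124.
Compare {W1, W2, W3}: crew travel cost 104 + fixed 23 = 127.
All other subsets cost ≥ 118. Minimum total cost: 115.

115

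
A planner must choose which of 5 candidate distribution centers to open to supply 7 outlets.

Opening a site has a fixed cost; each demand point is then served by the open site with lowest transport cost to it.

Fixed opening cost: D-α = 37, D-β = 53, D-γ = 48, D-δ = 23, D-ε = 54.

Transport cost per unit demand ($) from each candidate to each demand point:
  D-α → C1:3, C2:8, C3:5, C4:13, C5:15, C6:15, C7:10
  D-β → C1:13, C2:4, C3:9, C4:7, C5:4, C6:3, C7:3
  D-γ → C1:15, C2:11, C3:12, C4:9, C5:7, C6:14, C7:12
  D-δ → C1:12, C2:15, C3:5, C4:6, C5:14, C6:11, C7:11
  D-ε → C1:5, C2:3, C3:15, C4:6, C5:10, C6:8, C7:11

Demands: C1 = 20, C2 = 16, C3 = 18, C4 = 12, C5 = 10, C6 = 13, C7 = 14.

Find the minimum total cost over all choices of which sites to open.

Open {D-α, D-β}: assign each demand point to its cheapest open site.
  C1→D-α 20×3=60, C2→D-β 16×4=64, C3→D-α 18×5=90, C4→D-β 12×7=84, C5→D-β 10×4=40, C6→D-β 13×3=39, C7→D-β 14×3=42
  transport cost 419, fixed 90 → total 509.
Compare {D-α, D-β, D-δ}: transport cost 407 + fixed 113 = 520.
Compare {D-α, D-β, D-ε}: transport cost 391 + fixed 144 = 535.
Compare {D-α, D-β, D-γ}: transport cost 419 + fixed 138 = 557.
All other subsets cost ≥ 520. Minimum total cost: 509.

509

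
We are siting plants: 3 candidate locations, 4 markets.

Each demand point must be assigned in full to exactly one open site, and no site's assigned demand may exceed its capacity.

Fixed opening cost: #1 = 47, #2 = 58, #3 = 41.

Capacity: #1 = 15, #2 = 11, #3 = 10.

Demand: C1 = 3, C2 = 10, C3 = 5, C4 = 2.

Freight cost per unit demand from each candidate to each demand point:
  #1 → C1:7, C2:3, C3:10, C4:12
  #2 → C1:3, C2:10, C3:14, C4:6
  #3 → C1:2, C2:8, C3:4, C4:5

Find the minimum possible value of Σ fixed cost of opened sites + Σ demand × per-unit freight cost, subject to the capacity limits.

Open {#1, #3}; cheapest assignment that respects the capacities:
  #1 (cap 15, load 10): C2 — cost 10×3 = 30
  #3 (cap 10, load 10): C1, C3, C4 — cost 3×2 + 5×4 + 2×5 = 36
  Shipping 66, fixed 88 → total 154.
  Any other capacity-feasible assignment to {#1, #3} ships for at least 66.
Compare {#1, #2}: its best feasible assignment gives total 206.
Compare {#1, #2, #3}: its best feasible assignment gives total 212.
Every other set of open sites that can feasibly serve all demand totals ≥ 206 even under its best assignment. Minimum: 154.

154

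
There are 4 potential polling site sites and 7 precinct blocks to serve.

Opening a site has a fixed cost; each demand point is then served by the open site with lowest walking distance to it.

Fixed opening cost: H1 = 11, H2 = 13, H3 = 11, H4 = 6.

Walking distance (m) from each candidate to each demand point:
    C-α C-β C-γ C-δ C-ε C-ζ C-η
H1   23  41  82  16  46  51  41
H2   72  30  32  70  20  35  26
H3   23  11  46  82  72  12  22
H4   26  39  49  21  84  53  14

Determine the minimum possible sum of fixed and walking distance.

163

Open {H2, H3, H4}: assign each demand point to its cheapest open site.
  C-α→H3 23, C-β→H3 11, C-γ→H2 32, C-δ→H4 21, C-ε→H2 20, C-ζ→H3 12, C-η→H4 14
  walking distance 133, fixed 30 → total 163.
Compare {H1, H2, H3, H4}: walking distance 128 + fixed 41 = 169.
Compare {H1, H2, H3}: walking distance 136 + fixed 35 = 171.
Compare {H1, H3, H4}: walking distance 168 + fixed 28 = 196.
All other subsets cost ≥ 169. Minimum total cost: 163.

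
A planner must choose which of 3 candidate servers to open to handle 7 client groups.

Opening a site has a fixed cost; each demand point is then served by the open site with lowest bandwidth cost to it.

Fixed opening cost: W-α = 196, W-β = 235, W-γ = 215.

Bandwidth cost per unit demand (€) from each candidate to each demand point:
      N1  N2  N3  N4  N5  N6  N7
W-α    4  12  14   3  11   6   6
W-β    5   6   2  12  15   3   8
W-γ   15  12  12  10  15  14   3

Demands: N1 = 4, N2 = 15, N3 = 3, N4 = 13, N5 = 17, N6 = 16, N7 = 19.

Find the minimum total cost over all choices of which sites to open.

870

Open {W-α}: assign each demand point to its cheapest open site.
  N1→W-α 4×4=16, N2→W-α 15×12=180, N3→W-α 3×14=42, N4→W-α 13×3=39, N5→W-α 17×11=187, N6→W-α 16×6=96, N7→W-α 19×6=114
  bandwidth cost 674, fixed 196 → total 870.
Compare {W-α, W-β}: bandwidth cost 500 + fixed 431 = 931.
Compare {W-β}: bandwidth cost 727 + fixed 235 = 962.
Compare {W-α, W-γ}: bandwidth cost 611 + fixed 411 = 1022.
All other subsets cost ≥ 931. Minimum total cost: 870.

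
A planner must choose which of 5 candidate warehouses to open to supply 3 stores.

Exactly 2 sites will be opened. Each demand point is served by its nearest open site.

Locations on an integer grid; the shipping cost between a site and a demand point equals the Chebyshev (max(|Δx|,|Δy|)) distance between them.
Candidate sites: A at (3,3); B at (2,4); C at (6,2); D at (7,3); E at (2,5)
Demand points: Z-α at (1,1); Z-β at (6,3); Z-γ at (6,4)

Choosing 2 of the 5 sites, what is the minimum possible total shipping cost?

Open {A, D}.
  Z-α→A 2, Z-β→D 1, Z-γ→D 1  ⇒ total 4.
Compare {A, C}: total 5.
Compare {B, D}: total 5.
No size-2 selection does better; minimum is 4.

4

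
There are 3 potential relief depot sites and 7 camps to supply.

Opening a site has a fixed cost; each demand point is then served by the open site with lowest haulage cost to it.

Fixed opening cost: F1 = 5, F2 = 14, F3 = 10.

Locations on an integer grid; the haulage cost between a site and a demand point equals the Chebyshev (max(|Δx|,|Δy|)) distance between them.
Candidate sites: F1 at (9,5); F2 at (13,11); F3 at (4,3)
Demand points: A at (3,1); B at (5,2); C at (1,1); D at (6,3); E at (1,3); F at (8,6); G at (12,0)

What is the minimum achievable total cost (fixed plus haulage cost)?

Open {F1, F3}: assign each demand point to its cheapest open site.
  A→F3 2, B→F3 1, C→F3 3, D→F3 2, E→F3 3, F→F1 1, G→F1 5
  haulage cost 17, fixed 15 → total 32.
Compare {F3}: haulage cost 23 + fixed 10 = 33.
Compare {F1}: haulage cost 35 + fixed 5 = 40.
Compare {F1, F2, F3}: haulage cost 17 + fixed 29 = 46.
All other subsets cost ≥ 33. Minimum total cost: 32.

32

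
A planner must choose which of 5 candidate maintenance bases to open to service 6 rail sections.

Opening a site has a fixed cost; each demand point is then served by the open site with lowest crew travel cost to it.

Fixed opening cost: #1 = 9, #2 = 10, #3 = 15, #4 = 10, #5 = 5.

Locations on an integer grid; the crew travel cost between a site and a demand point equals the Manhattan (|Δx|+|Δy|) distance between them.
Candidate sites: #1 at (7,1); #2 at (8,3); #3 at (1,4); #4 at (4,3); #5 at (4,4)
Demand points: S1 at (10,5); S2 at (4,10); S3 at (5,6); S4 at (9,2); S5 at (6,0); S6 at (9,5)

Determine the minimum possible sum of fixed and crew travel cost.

38

Open {#2, #5}: assign each demand point to its cheapest open site.
  S1→#2 4, S2→#5 6, S3→#5 3, S4→#2 2, S5→#2 5, S6→#2 3
  crew travel cost 23, fixed 15 → total 38.
Compare {#5}: crew travel cost 35 + fixed 5 = 40.
Compare {#2}: crew travel cost 31 + fixed 10 = 41.
Compare {#1, #5}: crew travel cost 27 + fixed 14 = 41.
All other subsets cost ≥ 40. Minimum total cost: 38.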